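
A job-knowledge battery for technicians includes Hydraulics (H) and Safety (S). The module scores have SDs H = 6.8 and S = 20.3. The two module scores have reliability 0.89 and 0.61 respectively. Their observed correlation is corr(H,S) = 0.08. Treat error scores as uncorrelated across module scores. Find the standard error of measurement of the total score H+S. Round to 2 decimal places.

12.88

Var(total) = 458.33 + 22.0864 = 480.416.
True-score variance = 292.529 + 22.0864 = 314.615, so reliability = 0.6549.
Error variance = 480.416 − 314.615 = 165.802; SEM = √165.802 = 12.88.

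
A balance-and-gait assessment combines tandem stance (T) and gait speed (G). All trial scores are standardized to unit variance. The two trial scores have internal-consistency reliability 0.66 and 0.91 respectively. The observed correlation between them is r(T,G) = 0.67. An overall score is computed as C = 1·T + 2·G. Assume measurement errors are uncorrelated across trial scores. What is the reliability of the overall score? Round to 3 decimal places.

Var(C) = 1 + 2² + 2·[2·0.67] = 5 + 2.68 = 7.68.
Under uncorrelated errors the observed covariances equal the true-score covariances, so only the own-variance terms attenuate.
True-score variance = [0.66 + 2²·0.91] + 2.68 = 4.3 + 2.68 = 6.98.
Reliability = 6.98 / 7.68 = 0.909.

0.909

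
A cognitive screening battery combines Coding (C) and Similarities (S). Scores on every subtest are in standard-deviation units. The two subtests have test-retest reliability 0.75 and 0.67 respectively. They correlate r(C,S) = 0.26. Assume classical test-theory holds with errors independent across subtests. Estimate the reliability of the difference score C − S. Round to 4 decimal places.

Var(C−S) = 1 + 1 − 2·0.26 = 2 − 0.52 = 1.48.
Under uncorrelated errors the observed covariances equal the true-score covariances, so only the own-variance terms attenuate.
True-score variance = [0.75 + 0.67] − 0.52 = 1.42 − 0.52 = 0.9.
Reliability = 0.9 / 1.48 = 0.6081.

0.6081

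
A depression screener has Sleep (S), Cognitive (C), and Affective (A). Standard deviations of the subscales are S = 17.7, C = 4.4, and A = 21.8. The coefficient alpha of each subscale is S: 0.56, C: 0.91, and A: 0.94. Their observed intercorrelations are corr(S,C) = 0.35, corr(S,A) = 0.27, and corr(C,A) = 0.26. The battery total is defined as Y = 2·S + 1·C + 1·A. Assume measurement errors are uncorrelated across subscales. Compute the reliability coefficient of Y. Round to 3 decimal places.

Var(Y) = 2²·17.7² + 4.4² + 21.8² + 2·[2·17.7·4.4·0.35 + 2·17.7·21.8·0.27 + 4.4·21.8·0.26] = 1747.76 + 575.639 = 2323.4.
Because errors are independent across components, Cov(Tᵢ,Tⱼ) = Cov(Xᵢ,Xⱼ); the off-diagonal part of the true-score variance is the same as above.
True-score variance = [2²·17.7²·0.56 + 4.4²·0.91 + 21.8²·0.94] + 575.639 = 1166.11 + 575.639 = 1741.75.
Reliability = 1741.75 / 2323.4 = 0.750.

0.750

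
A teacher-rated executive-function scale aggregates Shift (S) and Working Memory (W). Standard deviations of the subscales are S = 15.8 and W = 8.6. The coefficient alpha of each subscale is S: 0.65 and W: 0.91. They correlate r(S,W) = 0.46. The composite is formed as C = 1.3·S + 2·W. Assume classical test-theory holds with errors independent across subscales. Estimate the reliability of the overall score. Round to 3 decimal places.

Var(C) = 1.3²·15.8² + 2²·8.6² + 2·[2.6·15.8·8.6·0.46] = 717.732 + 325.025 = 1042.76.
Under uncorrelated errors the observed covariances equal the true-score covariances, so only the own-variance terms attenuate.
True-score variance = [1.3²·15.8²·0.65 + 2²·8.6²·0.91] + 325.025 = 543.444 + 325.025 = 868.469.
Reliability = 868.469 / 1042.76 = 0.833.

0.833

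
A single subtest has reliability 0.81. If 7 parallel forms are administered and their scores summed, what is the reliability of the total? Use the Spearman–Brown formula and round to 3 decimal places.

ρ_k = kρ / (1 + (k−1)ρ) = 7·0.81 / (1 + 6·0.81) = 5.670 / 5.860 = 0.968.

0.968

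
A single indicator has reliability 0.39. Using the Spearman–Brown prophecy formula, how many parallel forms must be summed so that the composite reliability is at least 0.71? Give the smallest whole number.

k ≥ ρ*(1−ρ₁)/(ρ₁(1−ρ*)) = 0.71·0.61 / (0.39·0.29) = 3.829.
Smallest integer k = 4.

4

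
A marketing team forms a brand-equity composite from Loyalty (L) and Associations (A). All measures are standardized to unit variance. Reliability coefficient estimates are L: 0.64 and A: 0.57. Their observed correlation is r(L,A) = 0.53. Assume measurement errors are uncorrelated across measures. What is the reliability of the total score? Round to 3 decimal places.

0.742

Var(L+A) = 2 + 2·[0.53] = 2 + 1.06 = 3.06.
Because errors are independent across components, Cov(Tᵢ,Tⱼ) = Cov(Xᵢ,Xⱼ); the off-diagonal part of the true-score variance is the same as above.
True-score variance = [0.64 + 0.57] + 1.06 = 1.21 + 1.06 = 2.27.
Reliability = 2.27 / 3.06 = 0.742.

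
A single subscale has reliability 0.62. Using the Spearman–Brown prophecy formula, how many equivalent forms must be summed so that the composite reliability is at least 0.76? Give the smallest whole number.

2

k ≥ ρ*(1−ρ₁)/(ρ₁(1−ρ*)) = 0.76·0.38 / (0.62·0.24) = 1.941.
Smallest integer k = 2.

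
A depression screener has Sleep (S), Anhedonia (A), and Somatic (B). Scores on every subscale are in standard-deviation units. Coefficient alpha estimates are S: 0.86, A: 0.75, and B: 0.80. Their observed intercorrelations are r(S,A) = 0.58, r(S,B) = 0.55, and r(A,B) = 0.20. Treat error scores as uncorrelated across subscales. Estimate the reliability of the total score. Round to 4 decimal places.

0.8958

Var(S+A+B) = 3 + 2·[0.58 + 0.55 + 0.20] = 3 + 2.66 = 5.66.
Under uncorrelated errors the observed covariances equal the true-score covariances, so only the own-variance terms attenuate.
True-score variance = [0.86 + 0.75 + 0.80] + 2.66 = 2.41 + 2.66 = 5.07.
Reliability = 5.07 / 5.66 = 0.8958.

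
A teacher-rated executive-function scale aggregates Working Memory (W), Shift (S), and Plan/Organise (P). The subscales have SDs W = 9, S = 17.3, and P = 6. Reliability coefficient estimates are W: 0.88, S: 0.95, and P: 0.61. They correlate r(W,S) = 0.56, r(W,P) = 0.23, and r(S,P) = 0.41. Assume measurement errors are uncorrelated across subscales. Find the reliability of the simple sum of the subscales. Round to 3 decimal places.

0.945

Var(W+S+P) = 9² + 17.3² + 6² + 2·[9·17.3·0.56 + 9·6·0.23 + 17.3·6·0.41] = 416.29 + 284.34 = 700.63.
Under uncorrelated errors the observed covariances equal the true-score covariances, so only the own-variance terms attenuate.
True-score variance = [9²·0.88 + 17.3²·0.95 + 6²·0.61] + 284.34 = 377.566 + 284.34 = 661.906.
Reliability = 661.906 / 700.63 = 0.945.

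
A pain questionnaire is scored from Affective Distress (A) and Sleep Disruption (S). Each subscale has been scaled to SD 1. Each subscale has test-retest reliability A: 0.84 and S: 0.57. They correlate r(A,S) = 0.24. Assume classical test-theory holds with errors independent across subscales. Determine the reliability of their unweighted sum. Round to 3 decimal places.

0.762

Var(A+S) = 2 + 2·[0.24] = 2 + 0.48 = 2.48.
Because errors are independent across components, Cov(Tᵢ,Tⱼ) = Cov(Xᵢ,Xⱼ); the off-diagonal part of the true-score variance is the same as above.
True-score variance = [0.84 + 0.57] + 0.48 = 1.41 + 0.48 = 1.89.
Reliability = 1.89 / 2.48 = 0.762.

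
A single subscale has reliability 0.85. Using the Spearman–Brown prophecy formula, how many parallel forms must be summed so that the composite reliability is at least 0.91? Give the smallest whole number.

2

k ≥ ρ*(1−ρ₁)/(ρ₁(1−ρ*)) = 0.91·0.15 / (0.85·0.09) = 1.784.
Smallest integer k = 2.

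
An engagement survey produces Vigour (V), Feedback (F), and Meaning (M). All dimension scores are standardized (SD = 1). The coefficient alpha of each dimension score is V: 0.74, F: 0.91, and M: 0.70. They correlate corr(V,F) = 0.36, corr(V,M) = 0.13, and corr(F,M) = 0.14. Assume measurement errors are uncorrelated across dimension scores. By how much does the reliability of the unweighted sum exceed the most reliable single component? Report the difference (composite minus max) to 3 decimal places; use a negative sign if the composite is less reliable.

Var(sum) = 3 + 1.26 = 4.26; true-score variance = 2.35 + 1.26 = 3.61; composite reliability = 0.8474.
Max component reliability = 0.9100.
Difference = 0.8474 − 0.9100 = -0.063.

-0.063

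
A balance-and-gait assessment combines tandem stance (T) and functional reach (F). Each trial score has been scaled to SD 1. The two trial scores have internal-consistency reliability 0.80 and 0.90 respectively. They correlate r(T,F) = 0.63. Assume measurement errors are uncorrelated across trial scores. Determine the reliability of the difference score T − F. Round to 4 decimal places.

Var(T−F) = 1 + 1 − 2·0.63 = 2 − 1.26 = 0.74.
Under uncorrelated errors the observed covariances equal the true-score covariances, so only the own-variance terms attenuate.
True-score variance = [0.80 + 0.90] − 1.26 = 1.7 − 1.26 = 0.44.
Reliability = 0.44 / 0.74 = 0.5946.

0.5946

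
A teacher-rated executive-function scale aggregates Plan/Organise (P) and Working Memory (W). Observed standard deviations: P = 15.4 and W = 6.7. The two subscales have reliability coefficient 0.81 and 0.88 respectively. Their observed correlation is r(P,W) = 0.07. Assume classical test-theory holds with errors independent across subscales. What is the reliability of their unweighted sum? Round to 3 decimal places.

0.830

Var(P+W) = 15.4² + 6.7² + 2·[15.4·6.7·0.07] = 282.05 + 14.4452 = 296.495.
Under uncorrelated errors the observed covariances equal the true-score covariances, so only the own-variance terms attenuate.
True-score variance = [15.4²·0.81 + 6.7²·0.88] + 14.4452 = 231.603 + 14.4452 = 246.048.
Reliability = 246.048 / 296.495 = 0.830.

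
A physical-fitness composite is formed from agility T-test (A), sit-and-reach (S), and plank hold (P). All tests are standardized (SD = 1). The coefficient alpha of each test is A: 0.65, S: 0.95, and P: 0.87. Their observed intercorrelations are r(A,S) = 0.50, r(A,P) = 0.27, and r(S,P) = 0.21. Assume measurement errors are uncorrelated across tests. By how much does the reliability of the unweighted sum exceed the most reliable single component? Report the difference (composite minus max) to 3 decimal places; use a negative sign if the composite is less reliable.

-0.057

Var(sum) = 3 + 1.96 = 4.96; true-score variance = 2.47 + 1.96 = 4.43; composite reliability = 0.8931.
Max component reliability = 0.9500.
Difference = 0.8931 − 0.9500 = -0.057.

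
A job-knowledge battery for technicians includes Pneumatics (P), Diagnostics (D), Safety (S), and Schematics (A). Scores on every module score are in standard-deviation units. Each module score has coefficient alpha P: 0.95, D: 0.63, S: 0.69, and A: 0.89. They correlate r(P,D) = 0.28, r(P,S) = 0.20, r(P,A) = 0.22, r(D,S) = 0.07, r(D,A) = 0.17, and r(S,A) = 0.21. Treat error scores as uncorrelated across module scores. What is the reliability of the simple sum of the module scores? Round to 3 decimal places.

Var(P+D+S+A) = 4 + 2·[0.28 + 0.20 + 0.22 + 0.07 + 0.17 + 0.21] = 4 + 2.3 = 6.3.
With uncorrelated errors the cross-covariances are all true-score covariance, so they carry over unchanged; only the diagonal terms shrink to ρᵢσᵢ².
True-score variance = [0.95 + 0.63 + 0.69 + 0.89] + 2.3 = 3.16 + 2.3 = 5.46.
Reliability = 5.46 / 6.3 = 0.867.

0.867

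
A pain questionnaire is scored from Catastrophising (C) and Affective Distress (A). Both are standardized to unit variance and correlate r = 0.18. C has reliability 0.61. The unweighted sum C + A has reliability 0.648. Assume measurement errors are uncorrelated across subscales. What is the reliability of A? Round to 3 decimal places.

0.559

Var(C+A) = 2 + 2·0.18 = 2.360.
True-score variance = ρ_C + ρ_A + 2·0.18, so 0.648 = (0.61 + ρ_A + 0.36) / 2.360.
ρ_A = 0.648·2.360 − 0.61 − 0.36 = 0.559.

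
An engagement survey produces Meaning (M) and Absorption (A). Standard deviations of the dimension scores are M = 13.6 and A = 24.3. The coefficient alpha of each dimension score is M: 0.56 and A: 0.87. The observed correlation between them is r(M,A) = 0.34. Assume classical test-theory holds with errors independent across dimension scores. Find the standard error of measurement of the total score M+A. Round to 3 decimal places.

Var(total) = 775.45 + 224.726 = 1000.18.
True-score variance = 617.304 + 224.726 = 842.03, so reliability = 0.8419.
Error variance = 1000.18 − 842.03 = 158.146; SEM = √158.146 = 12.576.

12.576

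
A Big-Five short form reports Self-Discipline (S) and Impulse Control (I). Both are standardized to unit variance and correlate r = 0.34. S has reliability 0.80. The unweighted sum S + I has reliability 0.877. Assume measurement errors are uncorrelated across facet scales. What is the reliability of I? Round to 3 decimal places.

0.870

Var(S+I) = 2 + 2·0.34 = 2.680.
True-score variance = ρ_S + ρ_I + 2·0.34, so 0.877 = (0.80 + ρ_I + 0.68) / 2.680.
ρ_I = 0.877·2.680 − 0.80 − 0.68 = 0.870.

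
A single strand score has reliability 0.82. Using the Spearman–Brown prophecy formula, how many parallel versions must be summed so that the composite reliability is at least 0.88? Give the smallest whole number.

k ≥ ρ*(1−ρ₁)/(ρ₁(1−ρ*)) = 0.88·0.18 / (0.82·0.12) = 1.610.
Smallest integer k = 2.

2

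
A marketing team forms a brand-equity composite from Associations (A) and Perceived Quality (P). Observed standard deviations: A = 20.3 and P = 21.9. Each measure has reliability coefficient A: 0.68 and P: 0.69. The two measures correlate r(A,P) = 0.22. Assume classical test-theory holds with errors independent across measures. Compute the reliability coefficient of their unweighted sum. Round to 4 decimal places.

Var(A+P) = 20.3² + 21.9² + 2·[20.3·21.9·0.22] = 891.7 + 195.611 = 1087.31.
With uncorrelated errors the cross-covariances are all true-score covariance, so they carry over unchanged; only the diagonal terms shrink to ρᵢσᵢ².
True-score variance = [20.3²·0.68 + 21.9²·0.69] + 195.611 = 611.152 + 195.611 = 806.763.
Reliability = 806.763 / 1087.31 = 0.7420.

0.7420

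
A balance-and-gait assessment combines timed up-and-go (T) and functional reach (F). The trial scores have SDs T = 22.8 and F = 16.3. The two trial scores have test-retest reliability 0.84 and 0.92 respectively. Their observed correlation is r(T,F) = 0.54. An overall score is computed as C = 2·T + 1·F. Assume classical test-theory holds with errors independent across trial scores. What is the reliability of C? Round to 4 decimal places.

Var(C) = 2²·22.8² + 16.3² + 2·[2·22.8·16.3·0.54] = 2345.05 + 802.742 = 3147.79.
Because errors are independent across components, Cov(Tᵢ,Tⱼ) = Cov(Xᵢ,Xⱼ); the off-diagonal part of the true-score variance is the same as above.
True-score variance = [2²·22.8²·0.84 + 16.3²·0.92] + 802.742 = 1991.1 + 802.742 = 2793.84.
Reliability = 2793.84 / 3147.79 = 0.8876.

0.8876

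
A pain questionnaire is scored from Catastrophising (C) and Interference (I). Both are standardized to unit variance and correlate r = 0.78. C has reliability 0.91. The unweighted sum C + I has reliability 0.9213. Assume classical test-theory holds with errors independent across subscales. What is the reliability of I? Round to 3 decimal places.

Var(C+I) = 2 + 2·0.78 = 3.560.
True-score variance = ρ_C + ρ_I + 2·0.78, so 0.9213 = (0.91 + ρ_I + 1.56) / 3.560.
ρ_I = 0.9213·3.560 − 0.91 − 1.56 = 0.810.

0.810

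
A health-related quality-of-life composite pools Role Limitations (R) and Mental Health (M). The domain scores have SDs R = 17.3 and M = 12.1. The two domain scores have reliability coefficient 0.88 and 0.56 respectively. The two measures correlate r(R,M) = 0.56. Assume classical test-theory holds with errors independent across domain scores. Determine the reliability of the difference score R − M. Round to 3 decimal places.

Var(R−M) = 17.3² + 12.1² − 2·17.3·12.1·0.56 = 445.7 − 234.45 = 211.25.
Because errors are independent across components, Cov(Tᵢ,Tⱼ) = Cov(Xᵢ,Xⱼ); the off-diagonal part of the true-score variance is the same as above.
True-score variance = [17.3²·0.88 + 12.1²·0.56] − 234.45 = 345.365 − 234.45 = 110.915.
Reliability = 110.915 / 211.25 = 0.525.

0.525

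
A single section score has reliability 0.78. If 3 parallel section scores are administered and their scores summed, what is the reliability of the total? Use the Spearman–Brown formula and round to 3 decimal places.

0.914

ρ_k = kρ / (1 + (k−1)ρ) = 3·0.78 / (1 + 2·0.78) = 2.340 / 2.560 = 0.914.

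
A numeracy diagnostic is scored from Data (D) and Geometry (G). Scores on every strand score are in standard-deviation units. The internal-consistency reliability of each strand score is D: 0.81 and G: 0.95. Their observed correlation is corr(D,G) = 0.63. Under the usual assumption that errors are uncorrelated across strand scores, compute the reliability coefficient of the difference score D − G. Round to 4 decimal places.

Var(D−G) = 1 + 1 − 2·0.63 = 2 − 1.26 = 0.74.
With uncorrelated errors the cross-covariances are all true-score covariance, so they carry over unchanged; only the diagonal terms shrink to ρᵢσᵢ².
True-score variance = [0.81 + 0.95] − 1.26 = 1.76 − 1.26 = 0.5.
Reliability = 0.5 / 0.74 = 0.6757.

0.6757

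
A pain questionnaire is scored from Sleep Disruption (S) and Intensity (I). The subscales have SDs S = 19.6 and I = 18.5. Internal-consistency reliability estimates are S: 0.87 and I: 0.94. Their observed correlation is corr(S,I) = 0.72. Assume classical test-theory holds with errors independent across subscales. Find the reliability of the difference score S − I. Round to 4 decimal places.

0.6550

Var(S−I) = 19.6² + 18.5² − 2·19.6·18.5·0.72 = 726.41 − 522.144 = 204.266.
With uncorrelated errors the cross-covariances are all true-score covariance, so they carry over unchanged; only the diagonal terms shrink to ρᵢσᵢ².
True-score variance = [19.6²·0.87 + 18.5²·0.94] − 522.144 = 655.934 − 522.144 = 133.79.
Reliability = 133.79 / 204.266 = 0.6550.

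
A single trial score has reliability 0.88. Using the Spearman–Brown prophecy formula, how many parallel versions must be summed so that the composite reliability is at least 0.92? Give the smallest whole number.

k ≥ ρ*(1−ρ₁)/(ρ₁(1−ρ*)) = 0.92·0.12 / (0.88·0.08) = 1.568.
Smallest integer k = 2.

2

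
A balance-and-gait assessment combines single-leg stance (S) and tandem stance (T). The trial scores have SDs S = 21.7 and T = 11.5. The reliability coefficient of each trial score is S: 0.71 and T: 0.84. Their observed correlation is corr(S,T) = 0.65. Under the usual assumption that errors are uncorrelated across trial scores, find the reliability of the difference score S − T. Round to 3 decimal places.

Var(S−T) = 21.7² + 11.5² − 2·21.7·11.5·0.65 = 603.14 − 324.415 = 278.725.
With uncorrelated errors the cross-covariances are all true-score covariance, so they carry over unchanged; only the diagonal terms shrink to ρᵢσᵢ².
True-score variance = [21.7²·0.71 + 11.5²·0.84] − 324.415 = 445.422 − 324.415 = 121.007.
Reliability = 121.007 / 278.725 = 0.434.

0.434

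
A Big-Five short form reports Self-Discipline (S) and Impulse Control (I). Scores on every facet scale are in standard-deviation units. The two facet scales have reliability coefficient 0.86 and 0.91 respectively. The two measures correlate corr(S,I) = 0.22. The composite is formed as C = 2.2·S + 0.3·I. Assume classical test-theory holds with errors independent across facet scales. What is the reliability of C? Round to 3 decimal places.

Var(C) = 2.2² + 0.3² + 2·[0.66·0.22] = 4.93 + 0.2904 = 5.2204.
Because errors are independent across components, Cov(Tᵢ,Tⱼ) = Cov(Xᵢ,Xⱼ); the off-diagonal part of the true-score variance is the same as above.
True-score variance = [2.2²·0.86 + 0.3²·0.91] + 0.2904 = 4.2443 + 0.2904 = 4.5347.
Reliability = 4.5347 / 5.2204 = 0.869.

0.869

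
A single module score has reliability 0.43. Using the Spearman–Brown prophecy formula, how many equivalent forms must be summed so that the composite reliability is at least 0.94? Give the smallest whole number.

k ≥ ρ*(1−ρ₁)/(ρ₁(1−ρ*)) = 0.94·0.57 / (0.43·0.06) = 20.767.
Smallest integer k = 21.

21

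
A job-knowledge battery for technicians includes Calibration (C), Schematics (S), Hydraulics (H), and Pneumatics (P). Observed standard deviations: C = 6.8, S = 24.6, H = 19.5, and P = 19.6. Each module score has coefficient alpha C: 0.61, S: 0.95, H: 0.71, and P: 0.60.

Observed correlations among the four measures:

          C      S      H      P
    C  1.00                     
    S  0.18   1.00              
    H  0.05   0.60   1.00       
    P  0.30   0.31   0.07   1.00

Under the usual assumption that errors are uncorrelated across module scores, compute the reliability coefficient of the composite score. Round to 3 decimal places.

0.875

Var(C+S+H+P) = 6.8² + 24.6² + 19.5² + 19.6² + 2·[6.8·24.6·0.18 + 6.8·19.5·0.05 + 6.8·19.6·0.30 + 24.6·19.5·0.60 + 24.6·19.6·0.31 + 19.5·19.6·0.07] = 1415.81 + 1081.54 = 2497.35.
Because errors are independent across components, Cov(Tᵢ,Tⱼ) = Cov(Xᵢ,Xⱼ); the off-diagonal part of the true-score variance is the same as above.
True-score variance = [6.8²·0.61 + 24.6²·0.95 + 19.5²·0.71 + 19.6²·0.60] + 1081.54 = 1103.58 + 1081.54 = 2185.12.
Reliability = 2185.12 / 2497.35 = 0.875.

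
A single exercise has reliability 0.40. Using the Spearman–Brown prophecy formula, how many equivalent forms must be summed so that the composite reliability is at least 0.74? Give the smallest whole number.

k ≥ ρ*(1−ρ₁)/(ρ₁(1−ρ*)) = 0.74·0.60 / (0.40·0.26) = 4.269.
Smallest integer k = 5.

5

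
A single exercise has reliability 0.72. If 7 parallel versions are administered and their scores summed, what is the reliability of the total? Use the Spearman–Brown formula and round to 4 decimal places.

0.9474

ρ_k = kρ / (1 + (k−1)ρ) = 7·0.72 / (1 + 6·0.72) = 5.040 / 5.320 = 0.9474.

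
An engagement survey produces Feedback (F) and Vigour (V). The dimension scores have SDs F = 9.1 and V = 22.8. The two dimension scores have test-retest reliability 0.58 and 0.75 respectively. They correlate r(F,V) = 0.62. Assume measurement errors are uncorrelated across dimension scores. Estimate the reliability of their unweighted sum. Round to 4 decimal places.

Var(F+V) = 9.1² + 22.8² + 2·[9.1·22.8·0.62] = 602.65 + 257.275 = 859.925.
Because errors are independent across components, Cov(Tᵢ,Tⱼ) = Cov(Xᵢ,Xⱼ); the off-diagonal part of the true-score variance is the same as above.
True-score variance = [9.1²·0.58 + 22.8²·0.75] + 257.275 = 437.91 + 257.275 = 695.185.
Reliability = 695.185 / 859.925 = 0.8084.

0.8084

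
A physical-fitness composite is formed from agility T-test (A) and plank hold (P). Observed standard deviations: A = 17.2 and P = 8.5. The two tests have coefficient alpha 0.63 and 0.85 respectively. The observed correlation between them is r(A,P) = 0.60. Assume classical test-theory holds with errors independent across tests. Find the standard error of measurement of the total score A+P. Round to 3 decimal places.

Var(total) = 368.09 + 175.44 = 543.53.
True-score variance = 247.792 + 175.44 = 423.232, so reliability = 0.7787.
Error variance = 543.53 − 423.232 = 120.298; SEM = √120.298 = 10.968.

10.968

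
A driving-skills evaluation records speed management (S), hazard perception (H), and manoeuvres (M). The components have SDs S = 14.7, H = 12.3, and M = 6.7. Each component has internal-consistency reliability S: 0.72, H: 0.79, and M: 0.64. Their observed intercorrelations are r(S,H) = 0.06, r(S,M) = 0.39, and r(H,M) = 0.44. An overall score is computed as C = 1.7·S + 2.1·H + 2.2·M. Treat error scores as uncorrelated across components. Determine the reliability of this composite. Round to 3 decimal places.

0.822

Var(C) = 1.7²·14.7² + 2.1²·12.3² + 2.2²·6.7² + 2·[3.57·14.7·12.3·0.06 + 3.74·14.7·6.7·0.39 + 4.62·12.3·6.7·0.44] = 1508.96 + 699.82 = 2208.78.
With uncorrelated errors the cross-covariances are all true-score covariance, so they carry over unchanged; only the diagonal terms shrink to ρᵢσᵢ².
True-score variance = [1.7²·14.7²·0.72 + 2.1²·12.3²·0.79 + 2.2²·6.7²·0.64] + 699.82 = 1115.77 + 699.82 = 1815.59.
Reliability = 1815.59 / 2208.78 = 0.822.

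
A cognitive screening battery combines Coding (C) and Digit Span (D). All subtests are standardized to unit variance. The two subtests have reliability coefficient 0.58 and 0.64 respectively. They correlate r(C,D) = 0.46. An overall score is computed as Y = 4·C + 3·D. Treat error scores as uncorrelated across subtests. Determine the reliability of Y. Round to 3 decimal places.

Var(Y) = 4² + 3² + 2·[12·0.46] = 25 + 11.04 = 36.04.
Under uncorrelated errors the observed covariances equal the true-score covariances, so only the own-variance terms attenuate.
True-score variance = [4²·0.58 + 3²·0.64] + 11.04 = 15.04 + 11.04 = 26.08.
Reliability = 26.08 / 36.04 = 0.724.

0.724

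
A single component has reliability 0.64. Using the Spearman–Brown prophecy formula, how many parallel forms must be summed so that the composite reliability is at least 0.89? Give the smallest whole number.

k ≥ ρ*(1−ρ₁)/(ρ₁(1−ρ*)) = 0.89·0.36 / (0.64·0.11) = 4.551.
Smallest integer k = 5.

5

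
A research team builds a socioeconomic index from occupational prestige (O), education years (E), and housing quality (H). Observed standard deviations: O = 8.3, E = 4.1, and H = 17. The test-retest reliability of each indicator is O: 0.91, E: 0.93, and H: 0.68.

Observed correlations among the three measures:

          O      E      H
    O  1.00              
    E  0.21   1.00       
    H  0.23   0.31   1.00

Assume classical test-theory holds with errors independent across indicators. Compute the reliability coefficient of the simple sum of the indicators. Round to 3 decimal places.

0.799

Var(O+E+H) = 8.3² + 4.1² + 17² + 2·[8.3·4.1·0.21 + 8.3·17·0.23 + 4.1·17·0.31] = 374.7 + 122.413 = 497.113.
Because errors are independent across components, Cov(Tᵢ,Tⱼ) = Cov(Xᵢ,Xⱼ); the off-diagonal part of the true-score variance is the same as above.
True-score variance = [8.3²·0.91 + 4.1²·0.93 + 17²·0.68] + 122.413 = 274.843 + 122.413 = 397.256.
Reliability = 397.256 / 497.113 = 0.799.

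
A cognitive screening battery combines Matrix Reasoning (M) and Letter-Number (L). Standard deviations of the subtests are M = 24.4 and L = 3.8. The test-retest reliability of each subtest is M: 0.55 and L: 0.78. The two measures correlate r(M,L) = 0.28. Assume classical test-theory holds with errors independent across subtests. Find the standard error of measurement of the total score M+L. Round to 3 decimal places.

16.465

Var(total) = 609.8 + 51.9232 = 661.723.
True-score variance = 338.711 + 51.9232 = 390.634, so reliability = 0.5903.
Error variance = 661.723 − 390.634 = 271.089; SEM = √271.089 = 16.465.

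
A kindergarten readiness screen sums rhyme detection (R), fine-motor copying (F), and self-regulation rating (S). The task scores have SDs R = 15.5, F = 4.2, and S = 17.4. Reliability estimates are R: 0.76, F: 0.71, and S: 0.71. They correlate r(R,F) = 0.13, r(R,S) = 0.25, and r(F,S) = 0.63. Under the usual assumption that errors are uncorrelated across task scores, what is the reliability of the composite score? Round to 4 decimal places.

Var(R+F+S) = 15.5² + 4.2² + 17.4² + 2·[15.5·4.2·0.13 + 15.5·17.4·0.25 + 4.2·17.4·0.63] = 560.65 + 243.857 = 804.507.
Because errors are independent across components, Cov(Tᵢ,Tⱼ) = Cov(Xᵢ,Xⱼ); the off-diagonal part of the true-score variance is the same as above.
True-score variance = [15.5²·0.76 + 4.2²·0.71 + 17.4²·0.71] + 243.857 = 410.074 + 243.857 = 653.931.
Reliability = 653.931 / 804.507 = 0.8128.

0.8128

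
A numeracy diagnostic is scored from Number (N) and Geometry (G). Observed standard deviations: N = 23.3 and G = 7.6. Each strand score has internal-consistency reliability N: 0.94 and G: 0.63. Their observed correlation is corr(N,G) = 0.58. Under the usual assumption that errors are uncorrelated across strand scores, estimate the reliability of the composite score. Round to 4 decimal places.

0.9331

Var(N+G) = 23.3² + 7.6² + 2·[23.3·7.6·0.58] = 600.65 + 205.413 = 806.063.
Because errors are independent across components, Cov(Tᵢ,Tⱼ) = Cov(Xᵢ,Xⱼ); the off-diagonal part of the true-score variance is the same as above.
True-score variance = [23.3²·0.94 + 7.6²·0.63] + 205.413 = 546.705 + 205.413 = 752.118.
Reliability = 752.118 / 806.063 = 0.9331.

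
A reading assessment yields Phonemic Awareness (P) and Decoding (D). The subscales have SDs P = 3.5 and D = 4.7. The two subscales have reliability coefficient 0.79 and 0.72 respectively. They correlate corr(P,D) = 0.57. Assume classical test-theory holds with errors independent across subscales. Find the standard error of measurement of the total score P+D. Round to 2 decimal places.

Var(total) = 34.34 + 18.753 = 53.093.
True-score variance = 25.5823 + 18.753 = 44.3353, so reliability = 0.8350.
Error variance = 53.093 − 44.3353 = 8.7577; SEM = √8.7577 = 2.96.

2.96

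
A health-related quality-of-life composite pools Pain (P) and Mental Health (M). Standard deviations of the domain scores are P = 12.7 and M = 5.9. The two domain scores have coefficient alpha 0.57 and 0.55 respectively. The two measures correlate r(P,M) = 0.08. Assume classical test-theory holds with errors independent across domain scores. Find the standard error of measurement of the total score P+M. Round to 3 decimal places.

9.221

Var(total) = 196.1 + 11.9888 = 208.089.
True-score variance = 111.081 + 11.9888 = 123.07, so reliability = 0.5914.
Error variance = 208.089 − 123.07 = 85.0192; SEM = √85.0192 = 9.221.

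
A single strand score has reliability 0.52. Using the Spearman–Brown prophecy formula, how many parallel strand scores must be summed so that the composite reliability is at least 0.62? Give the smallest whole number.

k ≥ ρ*(1−ρ₁)/(ρ₁(1−ρ*)) = 0.62·0.48 / (0.52·0.38) = 1.506.
Smallest integer k = 2.

2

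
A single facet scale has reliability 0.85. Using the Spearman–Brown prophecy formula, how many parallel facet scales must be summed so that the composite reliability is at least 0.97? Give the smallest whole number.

6

k ≥ ρ*(1−ρ₁)/(ρ₁(1−ρ*)) = 0.97·0.15 / (0.85·0.03) = 5.706.
Smallest integer k = 6.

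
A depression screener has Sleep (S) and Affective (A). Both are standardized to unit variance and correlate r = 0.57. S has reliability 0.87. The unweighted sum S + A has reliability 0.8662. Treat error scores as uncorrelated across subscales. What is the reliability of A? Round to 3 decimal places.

Var(S+A) = 2 + 2·0.57 = 3.140.
True-score variance = ρ_S + ρ_A + 2·0.57, so 0.8662 = (0.87 + ρ_A + 1.14) / 3.140.
ρ_A = 0.8662·3.140 − 0.87 − 1.14 = 0.710.

0.710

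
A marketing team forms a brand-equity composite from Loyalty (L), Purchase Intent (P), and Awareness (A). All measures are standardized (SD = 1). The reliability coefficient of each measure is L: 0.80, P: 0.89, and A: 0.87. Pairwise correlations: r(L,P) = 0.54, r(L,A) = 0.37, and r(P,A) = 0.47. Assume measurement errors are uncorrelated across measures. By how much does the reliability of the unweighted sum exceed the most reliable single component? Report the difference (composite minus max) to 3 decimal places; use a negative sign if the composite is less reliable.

0.034

Var(sum) = 3 + 2.76 = 5.76; true-score variance = 2.56 + 2.76 = 5.32; composite reliability = 0.9236.
Max component reliability = 0.8900.
Difference = 0.9236 − 0.8900 = 0.034.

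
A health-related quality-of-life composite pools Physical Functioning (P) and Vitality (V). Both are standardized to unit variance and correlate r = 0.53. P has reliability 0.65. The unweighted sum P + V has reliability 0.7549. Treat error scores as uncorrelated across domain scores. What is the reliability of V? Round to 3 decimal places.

0.600

Var(P+V) = 2 + 2·0.53 = 3.060.
True-score variance = ρ_P + ρ_V + 2·0.53, so 0.7549 = (0.65 + ρ_V + 1.06) / 3.060.
ρ_V = 0.7549·3.060 − 0.65 − 1.06 = 0.600.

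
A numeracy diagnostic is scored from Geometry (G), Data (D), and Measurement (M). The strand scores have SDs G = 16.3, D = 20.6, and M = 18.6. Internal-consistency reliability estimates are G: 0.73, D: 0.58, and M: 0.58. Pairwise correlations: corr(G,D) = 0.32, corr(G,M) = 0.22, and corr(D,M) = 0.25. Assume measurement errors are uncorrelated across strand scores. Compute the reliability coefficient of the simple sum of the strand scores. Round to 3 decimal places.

0.749

Var(G+D+M) = 16.3² + 20.6² + 18.6² + 2·[16.3·20.6·0.32 + 16.3·18.6·0.22 + 20.6·18.6·0.25] = 1036.01 + 539.878 = 1575.89.
With uncorrelated errors the cross-covariances are all true-score covariance, so they carry over unchanged; only the diagonal terms shrink to ρᵢσᵢ².
True-score variance = [16.3²·0.73 + 20.6²·0.58 + 18.6²·0.58] + 539.878 = 640.739 + 539.878 = 1180.62.
Reliability = 1180.62 / 1575.89 = 0.749.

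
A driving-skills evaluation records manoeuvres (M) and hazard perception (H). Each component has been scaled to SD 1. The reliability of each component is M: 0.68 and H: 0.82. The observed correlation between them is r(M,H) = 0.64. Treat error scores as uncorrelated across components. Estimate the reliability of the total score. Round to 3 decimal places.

0.848

Var(M+H) = 2 + 2·[0.64] = 2 + 1.28 = 3.28.
Because errors are independent across components, Cov(Tᵢ,Tⱼ) = Cov(Xᵢ,Xⱼ); the off-diagonal part of the true-score variance is the same as above.
True-score variance = [0.68 + 0.82] + 1.28 = 1.5 + 1.28 = 2.78.
Reliability = 2.78 / 3.28 = 0.848.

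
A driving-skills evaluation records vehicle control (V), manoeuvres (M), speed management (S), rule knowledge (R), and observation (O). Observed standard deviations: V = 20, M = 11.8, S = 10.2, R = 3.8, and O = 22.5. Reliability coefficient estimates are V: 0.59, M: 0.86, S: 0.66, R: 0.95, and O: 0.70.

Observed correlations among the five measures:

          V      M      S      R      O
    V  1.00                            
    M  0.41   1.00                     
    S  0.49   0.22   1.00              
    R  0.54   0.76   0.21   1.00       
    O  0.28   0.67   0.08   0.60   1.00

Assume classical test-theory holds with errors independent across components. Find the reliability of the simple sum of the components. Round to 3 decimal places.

0.853

Var(V+M+S+R+O) = 20² + 11.8² + 10.2² + 3.8² + 22.5² + 2·[20·11.8·0.41 + 20·10.2·0.49 + 20·3.8·0.54 + 20·22.5·0.28 + 11.8·10.2·0.22 + 11.8·3.8·0.76 + 11.8·22.5·0.67 + 10.2·3.8·0.21 + 10.2·22.5·0.08 + 3.8·22.5·0.60] = 1163.97 + 1360 = 2523.97.
With uncorrelated errors the cross-covariances are all true-score covariance, so they carry over unchanged; only the diagonal terms shrink to ρᵢσᵢ².
True-score variance = [20²·0.59 + 11.8²·0.86 + 10.2²·0.66 + 3.8²·0.95 + 22.5²·0.70] + 1360 = 792.506 + 1360 = 2152.51.
Reliability = 2152.51 / 2523.97 = 0.853.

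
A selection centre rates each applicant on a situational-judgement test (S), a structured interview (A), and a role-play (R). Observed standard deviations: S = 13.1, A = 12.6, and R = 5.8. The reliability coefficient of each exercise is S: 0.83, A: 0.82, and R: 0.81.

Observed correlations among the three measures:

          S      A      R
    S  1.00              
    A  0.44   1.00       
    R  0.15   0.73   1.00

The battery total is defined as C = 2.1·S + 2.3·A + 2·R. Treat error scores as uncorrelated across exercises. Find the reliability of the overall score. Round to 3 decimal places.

Var(C) = 2.1²·13.1² + 2.3²·12.6² + 2²·5.8² + 2·[4.83·13.1·12.6·0.44 + 4.2·13.1·5.8·0.15 + 4.6·12.6·5.8·0.73] = 1731.2 + 1288.11 = 3019.31.
With uncorrelated errors the cross-covariances are all true-score covariance, so they carry over unchanged; only the diagonal terms shrink to ρᵢσᵢ².
True-score variance = [2.1²·13.1²·0.83 + 2.3²·12.6²·0.82 + 2²·5.8²·0.81] + 1288.11 = 1425.81 + 1288.11 = 2713.92.
Reliability = 2713.92 / 3019.31 = 0.899.

0.899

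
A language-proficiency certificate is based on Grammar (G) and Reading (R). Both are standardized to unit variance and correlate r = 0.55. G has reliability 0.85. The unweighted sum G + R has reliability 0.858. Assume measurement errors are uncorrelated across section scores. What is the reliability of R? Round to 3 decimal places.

0.710

Var(G+R) = 2 + 2·0.55 = 3.100.
True-score variance = ρ_G + ρ_R + 2·0.55, so 0.858 = (0.85 + ρ_R + 1.10) / 3.100.
ρ_R = 0.858·3.100 − 0.85 − 1.10 = 0.710.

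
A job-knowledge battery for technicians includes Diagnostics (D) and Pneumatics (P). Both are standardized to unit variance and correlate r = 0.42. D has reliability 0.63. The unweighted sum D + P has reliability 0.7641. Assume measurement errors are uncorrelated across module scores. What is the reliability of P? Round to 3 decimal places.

0.700

Var(D+P) = 2 + 2·0.42 = 2.840.
True-score variance = ρ_D + ρ_P + 2·0.42, so 0.7641 = (0.63 + ρ_P + 0.84) / 2.840.
ρ_P = 0.7641·2.840 − 0.63 − 0.84 = 0.700.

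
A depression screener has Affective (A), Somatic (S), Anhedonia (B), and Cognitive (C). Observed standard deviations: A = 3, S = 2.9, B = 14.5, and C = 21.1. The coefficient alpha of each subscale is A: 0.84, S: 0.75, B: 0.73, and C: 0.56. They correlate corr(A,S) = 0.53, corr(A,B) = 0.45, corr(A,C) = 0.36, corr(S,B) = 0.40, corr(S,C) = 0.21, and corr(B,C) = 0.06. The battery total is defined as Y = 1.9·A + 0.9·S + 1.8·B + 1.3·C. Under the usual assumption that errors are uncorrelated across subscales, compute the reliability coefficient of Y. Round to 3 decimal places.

Var(Y) = 1.9²·3² + 0.9²·2.9² + 1.8²·14.5² + 1.3²·21.1² + 2·[1.71·3·2.9·0.53 + 3.42·3·14.5·0.45 + 2.47·3·21.1·0.36 + 1.62·2.9·14.5·0.40 + 1.17·2.9·21.1·0.21 + 2.34·14.5·21.1·0.06] = 1472.92 + 432.712 = 1905.63.
Because errors are independent across components, Cov(Tᵢ,Tⱼ) = Cov(Xᵢ,Xⱼ); the off-diagonal part of the true-score variance is the same as above.
True-score variance = [1.9²·3²·0.84 + 0.9²·2.9²·0.75 + 1.8²·14.5²·0.73 + 1.3²·21.1²·0.56] + 432.712 = 951.031 + 432.712 = 1383.74.
Reliability = 1383.74 / 1905.63 = 0.726.

0.726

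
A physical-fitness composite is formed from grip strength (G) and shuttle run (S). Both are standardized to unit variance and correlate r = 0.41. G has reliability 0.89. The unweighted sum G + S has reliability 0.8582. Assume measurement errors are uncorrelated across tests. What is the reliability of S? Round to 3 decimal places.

0.710

Var(G+S) = 2 + 2·0.41 = 2.820.
True-score variance = ρ_G + ρ_S + 2·0.41, so 0.8582 = (0.89 + ρ_S + 0.82) / 2.820.
ρ_S = 0.8582·2.820 − 0.89 − 0.82 = 0.710.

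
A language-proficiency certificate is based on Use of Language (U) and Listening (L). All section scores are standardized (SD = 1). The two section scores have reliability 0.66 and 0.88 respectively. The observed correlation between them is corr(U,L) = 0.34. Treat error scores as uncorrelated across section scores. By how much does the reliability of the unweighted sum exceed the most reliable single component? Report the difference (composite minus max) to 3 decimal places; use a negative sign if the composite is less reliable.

-0.052

Var(sum) = 2 + 0.68 = 2.68; true-score variance = 1.54 + 0.68 = 2.22; composite reliability = 0.8284.
Max component reliability = 0.8800.
Difference = 0.8284 − 0.8800 = -0.052.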